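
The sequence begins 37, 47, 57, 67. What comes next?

Differences: 47 - 37 = 10
This is an arithmetic sequence with common difference d = 10.
Next term = 67 + 10 = 77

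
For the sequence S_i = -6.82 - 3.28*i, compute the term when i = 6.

S_6 = -6.82 + -3.28*6 = -6.82 + -19.68 = -26.5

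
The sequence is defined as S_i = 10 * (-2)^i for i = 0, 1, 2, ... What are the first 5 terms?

This is a geometric sequence.
i=0: S_0 = 10 * (-2)^0 = 10
i=1: S_1 = 10 * (-2)^1 = -20
i=2: S_2 = 10 * (-2)^2 = 40
i=3: S_3 = 10 * (-2)^3 = -80
i=4: S_4 = 10 * (-2)^4 = 160
The first 5 terms are: [10, -20, 40, -80, 160]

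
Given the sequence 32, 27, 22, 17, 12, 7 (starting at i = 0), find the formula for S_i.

Check differences: 27 - 32 = -5
22 - 27 = -5
Common difference d = -5.
First term a = 32.
Formula: S_i = 32 - 5*i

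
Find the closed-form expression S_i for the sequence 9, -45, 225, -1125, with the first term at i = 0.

Check ratios: -45 / 9 = -5.0
Common ratio r = -5.
First term a = 9.
Formula: S_i = 9 * (-5)^i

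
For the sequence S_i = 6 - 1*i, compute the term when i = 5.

S_5 = 6 + -1*5 = 6 + -5 = 1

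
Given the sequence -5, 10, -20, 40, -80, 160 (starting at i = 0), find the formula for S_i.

Check ratios: 10 / -5 = -2.0
Common ratio r = -2.
First term a = -5.
Formula: S_i = -5 * (-2)^i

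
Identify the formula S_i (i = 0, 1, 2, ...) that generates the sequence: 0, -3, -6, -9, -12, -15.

Check differences: -3 - 0 = -3
-6 - -3 = -3
Common difference d = -3.
First term a = 0.
Formula: S_i = 0 - 3*i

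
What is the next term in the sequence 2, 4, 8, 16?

Ratios: 4 / 2 = 2.0
This is a geometric sequence with common ratio r = 2.
Next term = 16 * 2 = 32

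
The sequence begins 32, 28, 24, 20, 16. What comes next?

Differences: 28 - 32 = -4
This is an arithmetic sequence with common difference d = -4.
Next term = 16 + -4 = 12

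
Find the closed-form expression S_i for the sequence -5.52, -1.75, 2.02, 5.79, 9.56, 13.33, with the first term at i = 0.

Check differences: -1.75 - -5.52 = 3.77
2.02 - -1.75 = 3.77
Common difference d = 3.77.
First term a = -5.52.
Formula: S_i = -5.52 + 3.77*i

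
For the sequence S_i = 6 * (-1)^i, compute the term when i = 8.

S_8 = 6 * (-1)^8 = 6 * 1 = 6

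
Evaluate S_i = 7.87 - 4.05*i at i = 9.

S_9 = 7.87 + -4.05*9 = 7.87 + -36.45 = -28.58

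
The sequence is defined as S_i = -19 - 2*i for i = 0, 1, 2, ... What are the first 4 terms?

This is an arithmetic sequence.
i=0: S_0 = -19 + -2*0 = -19
i=1: S_1 = -19 + -2*1 = -21
i=2: S_2 = -19 + -2*2 = -23
i=3: S_3 = -19 + -2*3 = -25
The first 4 terms are: [-19, -21, -23, -25]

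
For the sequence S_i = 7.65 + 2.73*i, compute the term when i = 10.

S_10 = 7.65 + 2.73*10 = 7.65 + 27.3 = 34.95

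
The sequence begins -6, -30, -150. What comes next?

Ratios: -30 / -6 = 5.0
This is a geometric sequence with common ratio r = 5.
Next term = -150 * 5 = -750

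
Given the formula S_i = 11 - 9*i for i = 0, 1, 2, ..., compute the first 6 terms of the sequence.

This is an arithmetic sequence.
i=0: S_0 = 11 + -9*0 = 11
i=1: S_1 = 11 + -9*1 = 2
i=2: S_2 = 11 + -9*2 = -7
i=3: S_3 = 11 + -9*3 = -16
i=4: S_4 = 11 + -9*4 = -25
i=5: S_5 = 11 + -9*5 = -34
The first 6 terms are: [11, 2, -7, -16, -25, -34]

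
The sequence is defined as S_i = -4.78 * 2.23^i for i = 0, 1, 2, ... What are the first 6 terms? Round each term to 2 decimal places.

This is a geometric sequence.
i=0: S_0 = -4.78 * 2.23^0 = -4.78
i=1: S_1 = -4.78 * 2.23^1 ≈ -10.66
i=2: S_2 = -4.78 * 2.23^2 ≈ -23.77
i=3: S_3 = -4.78 * 2.23^3 ≈ -53.01
i=4: S_4 = -4.78 * 2.23^4 ≈ -118.21
i=5: S_5 = -4.78 * 2.23^5 ≈ -263.6
The first 6 terms are: [-4.78, -10.66, -23.77, -53.01, -118.21, -263.6]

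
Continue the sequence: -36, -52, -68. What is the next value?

Differences: -52 - -36 = -16
This is an arithmetic sequence with common difference d = -16.
Next term = -68 + -16 = -84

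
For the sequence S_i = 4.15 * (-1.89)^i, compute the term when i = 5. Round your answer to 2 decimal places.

S_5 = 4.15 * (-1.89)^5 ≈ 4.15 * -24.1162 ≈ -100.08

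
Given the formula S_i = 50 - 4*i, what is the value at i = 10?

S_10 = 50 + -4*10 = 50 + -40 = 10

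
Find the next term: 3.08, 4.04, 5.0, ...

Differences: 4.04 - 3.08 = 0.96
This is an arithmetic sequence with common difference d = 0.96.
Next term = 5.0 + 0.96 = 5.96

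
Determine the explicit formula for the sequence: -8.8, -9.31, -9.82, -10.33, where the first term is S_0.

Check differences: -9.31 - -8.8 = -0.51
-9.82 - -9.31 = -0.51
Common difference d = -0.51.
First term a = -8.8.
Formula: S_i = -8.80 - 0.51*i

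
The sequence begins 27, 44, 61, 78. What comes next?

Differences: 44 - 27 = 17
This is an arithmetic sequence with common difference d = 17.
Next term = 78 + 17 = 95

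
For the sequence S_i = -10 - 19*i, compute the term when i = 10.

S_10 = -10 + -19*10 = -10 + -190 = -200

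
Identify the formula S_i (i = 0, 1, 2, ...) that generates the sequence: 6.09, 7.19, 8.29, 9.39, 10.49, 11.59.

Check differences: 7.19 - 6.09 = 1.1
8.29 - 7.19 = 1.1
Common difference d = 1.1.
First term a = 6.09.
Formula: S_i = 6.09 + 1.10*i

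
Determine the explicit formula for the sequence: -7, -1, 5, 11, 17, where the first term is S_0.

Check differences: -1 - -7 = 6
5 - -1 = 6
Common difference d = 6.
First term a = -7.
Formula: S_i = -7 + 6*i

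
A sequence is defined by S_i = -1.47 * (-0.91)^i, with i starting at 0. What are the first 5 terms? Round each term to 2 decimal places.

This is a geometric sequence.
i=0: S_0 = -1.47 * (-0.91)^0 = -1.47
i=1: S_1 = -1.47 * (-0.91)^1 ≈ 1.34
i=2: S_2 = -1.47 * (-0.91)^2 ≈ -1.22
i=3: S_3 = -1.47 * (-0.91)^3 ≈ 1.11
i=4: S_4 = -1.47 * (-0.91)^4 ≈ -1.01
The first 5 terms are: [-1.47, 1.34, -1.22, 1.11, -1.01]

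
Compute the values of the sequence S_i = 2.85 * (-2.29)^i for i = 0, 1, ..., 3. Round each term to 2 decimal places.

This is a geometric sequence.
i=0: S_0 = 2.85 * (-2.29)^0 = 2.85
i=1: S_1 = 2.85 * (-2.29)^1 ≈ -6.53
i=2: S_2 = 2.85 * (-2.29)^2 ≈ 14.95
i=3: S_3 = 2.85 * (-2.29)^3 ≈ -34.23
The first 4 terms are: [2.85, -6.53, 14.95, -34.23]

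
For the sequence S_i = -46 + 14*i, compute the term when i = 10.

S_10 = -46 + 14*10 = -46 + 140 = 94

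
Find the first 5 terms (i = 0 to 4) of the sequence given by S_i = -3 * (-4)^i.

This is a geometric sequence.
i=0: S_0 = -3 * (-4)^0 = -3
i=1: S_1 = -3 * (-4)^1 = 12
i=2: S_2 = -3 * (-4)^2 = -48
i=3: S_3 = -3 * (-4)^3 = 192
i=4: S_4 = -3 * (-4)^4 = -768
The first 5 terms are: [-3, 12, -48, 192, -768]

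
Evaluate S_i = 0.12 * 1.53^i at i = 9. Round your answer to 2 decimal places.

S_9 = 0.12 * 1.53^9 ≈ 0.12 * 45.9434 ≈ 5.51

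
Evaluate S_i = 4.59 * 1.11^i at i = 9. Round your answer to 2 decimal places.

S_9 = 4.59 * 1.11^9 ≈ 4.59 * 2.558 ≈ 11.74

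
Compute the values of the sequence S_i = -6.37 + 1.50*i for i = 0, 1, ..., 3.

This is an arithmetic sequence.
i=0: S_0 = -6.37 + 1.5*0 = -6.37
i=1: S_1 = -6.37 + 1.5*1 = -4.87
i=2: S_2 = -6.37 + 1.5*2 = -3.37
i=3: S_3 = -6.37 + 1.5*3 = -1.87
The first 4 terms are: [-6.37, -4.87, -3.37, -1.87]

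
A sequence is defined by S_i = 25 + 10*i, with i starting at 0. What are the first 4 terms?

This is an arithmetic sequence.
i=0: S_0 = 25 + 10*0 = 25
i=1: S_1 = 25 + 10*1 = 35
i=2: S_2 = 25 + 10*2 = 45
i=3: S_3 = 25 + 10*3 = 55
The first 4 terms are: [25, 35, 45, 55]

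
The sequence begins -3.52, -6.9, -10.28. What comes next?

Differences: -6.9 - -3.52 = -3.38
This is an arithmetic sequence with common difference d = -3.38.
Next term = -10.28 + -3.38 = -13.66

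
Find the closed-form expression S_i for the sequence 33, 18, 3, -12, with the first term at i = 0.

Check differences: 18 - 33 = -15
3 - 18 = -15
Common difference d = -15.
First term a = 33.
Formula: S_i = 33 - 15*i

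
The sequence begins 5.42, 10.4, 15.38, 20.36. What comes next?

Differences: 10.4 - 5.42 = 4.98
This is an arithmetic sequence with common difference d = 4.98.
Next term = 20.36 + 4.98 = 25.34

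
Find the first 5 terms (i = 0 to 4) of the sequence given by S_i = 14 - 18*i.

This is an arithmetic sequence.
i=0: S_0 = 14 + -18*0 = 14
i=1: S_1 = 14 + -18*1 = -4
i=2: S_2 = 14 + -18*2 = -22
i=3: S_3 = 14 + -18*3 = -40
i=4: S_4 = 14 + -18*4 = -58
The first 5 terms are: [14, -4, -22, -40, -58]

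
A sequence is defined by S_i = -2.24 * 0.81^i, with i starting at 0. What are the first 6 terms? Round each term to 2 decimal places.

This is a geometric sequence.
i=0: S_0 = -2.24 * 0.81^0 = -2.24
i=1: S_1 = -2.24 * 0.81^1 ≈ -1.81
i=2: S_2 = -2.24 * 0.81^2 ≈ -1.47
i=3: S_3 = -2.24 * 0.81^3 ≈ -1.19
i=4: S_4 = -2.24 * 0.81^4 ≈ -0.96
i=5: S_5 = -2.24 * 0.81^5 ≈ -0.78
The first 6 terms are: [-2.24, -1.81, -1.47, -1.19, -0.96, -0.78]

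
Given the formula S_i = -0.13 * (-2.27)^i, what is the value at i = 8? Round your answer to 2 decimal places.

S_8 = -0.13 * (-2.27)^8 ≈ -0.13 * 705.0288 ≈ -91.65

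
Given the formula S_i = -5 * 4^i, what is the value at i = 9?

S_9 = -5 * 4^9 = -5 * 262144 = -1310720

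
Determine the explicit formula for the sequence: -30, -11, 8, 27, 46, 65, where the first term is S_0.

Check differences: -11 - -30 = 19
8 - -11 = 19
Common difference d = 19.
First term a = -30.
Formula: S_i = -30 + 19*i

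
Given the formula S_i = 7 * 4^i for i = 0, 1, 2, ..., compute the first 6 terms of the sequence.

This is a geometric sequence.
i=0: S_0 = 7 * 4^0 = 7
i=1: S_1 = 7 * 4^1 = 28
i=2: S_2 = 7 * 4^2 = 112
i=3: S_3 = 7 * 4^3 = 448
i=4: S_4 = 7 * 4^4 = 1792
i=5: S_5 = 7 * 4^5 = 7168
The first 6 terms are: [7, 28, 112, 448, 1792, 7168]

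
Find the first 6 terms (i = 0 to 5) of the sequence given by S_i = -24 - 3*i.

This is an arithmetic sequence.
i=0: S_0 = -24 + -3*0 = -24
i=1: S_1 = -24 + -3*1 = -27
i=2: S_2 = -24 + -3*2 = -30
i=3: S_3 = -24 + -3*3 = -33
i=4: S_4 = -24 + -3*4 = -36
i=5: S_5 = -24 + -3*5 = -39
The first 6 terms are: [-24, -27, -30, -33, -36, -39]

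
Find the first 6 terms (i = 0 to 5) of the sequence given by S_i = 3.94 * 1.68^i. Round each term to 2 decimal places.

This is a geometric sequence.
i=0: S_0 = 3.94 * 1.68^0 = 3.94
i=1: S_1 = 3.94 * 1.68^1 ≈ 6.62
i=2: S_2 = 3.94 * 1.68^2 ≈ 11.12
i=3: S_3 = 3.94 * 1.68^3 ≈ 18.68
i=4: S_4 = 3.94 * 1.68^4 ≈ 31.39
i=5: S_5 = 3.94 * 1.68^5 ≈ 52.73
The first 6 terms are: [3.94, 6.62, 11.12, 18.68, 31.39, 52.73]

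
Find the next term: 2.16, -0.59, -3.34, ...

Differences: -0.59 - 2.16 = -2.75
This is an arithmetic sequence with common difference d = -2.75.
Next term = -3.34 + -2.75 = -6.09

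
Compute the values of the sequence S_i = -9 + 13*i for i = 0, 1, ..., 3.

This is an arithmetic sequence.
i=0: S_0 = -9 + 13*0 = -9
i=1: S_1 = -9 + 13*1 = 4
i=2: S_2 = -9 + 13*2 = 17
i=3: S_3 = -9 + 13*3 = 30
The first 4 terms are: [-9, 4, 17, 30]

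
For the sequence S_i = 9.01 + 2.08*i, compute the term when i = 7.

S_7 = 9.01 + 2.08*7 = 9.01 + 14.56 = 23.57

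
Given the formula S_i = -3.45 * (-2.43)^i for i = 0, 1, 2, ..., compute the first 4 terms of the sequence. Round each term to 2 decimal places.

This is a geometric sequence.
i=0: S_0 = -3.45 * (-2.43)^0 = -3.45
i=1: S_1 = -3.45 * (-2.43)^1 ≈ 8.38
i=2: S_2 = -3.45 * (-2.43)^2 ≈ -20.37
i=3: S_3 = -3.45 * (-2.43)^3 ≈ 49.5
The first 4 terms are: [-3.45, 8.38, -20.37, 49.5]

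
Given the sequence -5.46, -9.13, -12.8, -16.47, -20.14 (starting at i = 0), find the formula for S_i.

Check differences: -9.13 - -5.46 = -3.67
-12.8 - -9.13 = -3.67
Common difference d = -3.67.
First term a = -5.46.
Formula: S_i = -5.46 - 3.67*i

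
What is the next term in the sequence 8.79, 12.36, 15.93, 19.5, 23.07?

Differences: 12.36 - 8.79 = 3.57
This is an arithmetic sequence with common difference d = 3.57.
Next term = 23.07 + 3.57 = 26.64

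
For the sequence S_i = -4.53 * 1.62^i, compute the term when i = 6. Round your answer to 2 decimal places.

S_6 = -4.53 * 1.62^6 ≈ -4.53 * 18.0755 ≈ -81.88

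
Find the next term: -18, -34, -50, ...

Differences: -34 - -18 = -16
This is an arithmetic sequence with common difference d = -16.
Next term = -50 + -16 = -66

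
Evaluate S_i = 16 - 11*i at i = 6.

S_6 = 16 + -11*6 = 16 + -66 = -50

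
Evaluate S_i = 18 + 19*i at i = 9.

S_9 = 18 + 19*9 = 18 + 171 = 189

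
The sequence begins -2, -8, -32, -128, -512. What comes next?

Ratios: -8 / -2 = 4.0
This is a geometric sequence with common ratio r = 4.
Next term = -512 * 4 = -2048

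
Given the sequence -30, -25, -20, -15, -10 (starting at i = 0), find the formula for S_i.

Check differences: -25 - -30 = 5
-20 - -25 = 5
Common difference d = 5.
First term a = -30.
Formula: S_i = -30 + 5*i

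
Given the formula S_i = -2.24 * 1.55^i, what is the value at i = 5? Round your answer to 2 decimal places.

S_5 = -2.24 * 1.55^5 ≈ -2.24 * 8.9466 ≈ -20.04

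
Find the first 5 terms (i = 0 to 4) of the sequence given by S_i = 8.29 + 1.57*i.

This is an arithmetic sequence.
i=0: S_0 = 8.29 + 1.57*0 = 8.29
i=1: S_1 = 8.29 + 1.57*1 = 9.86
i=2: S_2 = 8.29 + 1.57*2 = 11.43
i=3: S_3 = 8.29 + 1.57*3 = 13.0
i=4: S_4 = 8.29 + 1.57*4 = 14.57
The first 5 terms are: [8.29, 9.86, 11.43, 13.0, 14.57]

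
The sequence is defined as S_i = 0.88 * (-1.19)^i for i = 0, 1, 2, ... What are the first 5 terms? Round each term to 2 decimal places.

This is a geometric sequence.
i=0: S_0 = 0.88 * (-1.19)^0 = 0.88
i=1: S_1 = 0.88 * (-1.19)^1 ≈ -1.05
i=2: S_2 = 0.88 * (-1.19)^2 ≈ 1.25
i=3: S_3 = 0.88 * (-1.19)^3 ≈ -1.48
i=4: S_4 = 0.88 * (-1.19)^4 ≈ 1.76
The first 5 terms are: [0.88, -1.05, 1.25, -1.48, 1.76]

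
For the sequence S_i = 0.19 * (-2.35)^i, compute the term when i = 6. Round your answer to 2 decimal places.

S_6 = 0.19 * (-2.35)^6 ≈ 0.19 * 168.4252 ≈ 32.0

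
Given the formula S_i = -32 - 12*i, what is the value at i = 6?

S_6 = -32 + -12*6 = -32 + -72 = -104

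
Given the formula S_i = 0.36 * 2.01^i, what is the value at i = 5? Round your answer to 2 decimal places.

S_5 = 0.36 * 2.01^5 ≈ 0.36 * 32.808 ≈ 11.81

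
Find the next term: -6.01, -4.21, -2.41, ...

Differences: -4.21 - -6.01 = 1.8
This is an arithmetic sequence with common difference d = 1.8.
Next term = -2.41 + 1.8 = -0.61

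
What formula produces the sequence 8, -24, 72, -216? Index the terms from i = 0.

Check ratios: -24 / 8 = -3.0
Common ratio r = -3.
First term a = 8.
Formula: S_i = 8 * (-3)^i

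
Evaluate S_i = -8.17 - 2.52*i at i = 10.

S_10 = -8.17 + -2.52*10 = -8.17 + -25.2 = -33.37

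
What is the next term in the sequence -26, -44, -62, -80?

Differences: -44 - -26 = -18
This is an arithmetic sequence with common difference d = -18.
Next term = -80 + -18 = -98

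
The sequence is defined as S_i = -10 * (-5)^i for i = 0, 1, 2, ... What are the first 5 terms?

This is a geometric sequence.
i=0: S_0 = -10 * (-5)^0 = -10
i=1: S_1 = -10 * (-5)^1 = 50
i=2: S_2 = -10 * (-5)^2 = -250
i=3: S_3 = -10 * (-5)^3 = 1250
i=4: S_4 = -10 * (-5)^4 = -6250
The first 5 terms are: [-10, 50, -250, 1250, -6250]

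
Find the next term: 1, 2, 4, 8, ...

Ratios: 2 / 1 = 2.0
This is a geometric sequence with common ratio r = 2.
Next term = 8 * 2 = 16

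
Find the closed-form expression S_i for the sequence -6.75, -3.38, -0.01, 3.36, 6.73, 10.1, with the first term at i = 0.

Check differences: -3.38 - -6.75 = 3.37
-0.01 - -3.38 = 3.37
Common difference d = 3.37.
First term a = -6.75.
Formula: S_i = -6.75 + 3.37*i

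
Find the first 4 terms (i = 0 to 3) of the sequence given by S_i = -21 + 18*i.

This is an arithmetic sequence.
i=0: S_0 = -21 + 18*0 = -21
i=1: S_1 = -21 + 18*1 = -3
i=2: S_2 = -21 + 18*2 = 15
i=3: S_3 = -21 + 18*3 = 33
The first 4 terms are: [-21, -3, 15, 33]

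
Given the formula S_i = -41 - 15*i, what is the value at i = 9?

S_9 = -41 + -15*9 = -41 + -135 = -176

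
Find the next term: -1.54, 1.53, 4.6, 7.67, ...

Differences: 1.53 - -1.54 = 3.07
This is an arithmetic sequence with common difference d = 3.07.
Next term = 7.67 + 3.07 = 10.74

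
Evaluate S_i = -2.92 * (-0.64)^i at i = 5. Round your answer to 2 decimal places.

S_5 = -2.92 * (-0.64)^5 ≈ -2.92 * -0.1074 ≈ 0.31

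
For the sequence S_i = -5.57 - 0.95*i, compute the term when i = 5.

S_5 = -5.57 + -0.95*5 = -5.57 + -4.75 = -10.32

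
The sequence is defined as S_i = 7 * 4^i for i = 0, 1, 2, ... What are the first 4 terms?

This is a geometric sequence.
i=0: S_0 = 7 * 4^0 = 7
i=1: S_1 = 7 * 4^1 = 28
i=2: S_2 = 7 * 4^2 = 112
i=3: S_3 = 7 * 4^3 = 448
The first 4 terms are: [7, 28, 112, 448]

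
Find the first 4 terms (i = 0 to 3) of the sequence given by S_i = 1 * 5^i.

This is a geometric sequence.
i=0: S_0 = 1 * 5^0 = 1
i=1: S_1 = 1 * 5^1 = 5
i=2: S_2 = 1 * 5^2 = 25
i=3: S_3 = 1 * 5^3 = 125
The first 4 terms are: [1, 5, 25, 125]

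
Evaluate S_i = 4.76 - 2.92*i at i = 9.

S_9 = 4.76 + -2.92*9 = 4.76 + -26.28 = -21.52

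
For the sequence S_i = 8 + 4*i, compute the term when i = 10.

S_10 = 8 + 4*10 = 8 + 40 = 48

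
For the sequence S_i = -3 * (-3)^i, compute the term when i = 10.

S_10 = -3 * (-3)^10 = -3 * 59049 = -177147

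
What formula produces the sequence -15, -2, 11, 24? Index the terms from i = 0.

Check differences: -2 - -15 = 13
11 - -2 = 13
Common difference d = 13.
First term a = -15.
Formula: S_i = -15 + 13*i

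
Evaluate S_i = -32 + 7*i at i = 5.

S_5 = -32 + 7*5 = -32 + 35 = 3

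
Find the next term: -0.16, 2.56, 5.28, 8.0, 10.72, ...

Differences: 2.56 - -0.16 = 2.72
This is an arithmetic sequence with common difference d = 2.72.
Next term = 10.72 + 2.72 = 13.44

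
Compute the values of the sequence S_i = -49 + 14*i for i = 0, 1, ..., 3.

This is an arithmetic sequence.
i=0: S_0 = -49 + 14*0 = -49
i=1: S_1 = -49 + 14*1 = -35
i=2: S_2 = -49 + 14*2 = -21
i=3: S_3 = -49 + 14*3 = -7
The first 4 terms are: [-49, -35, -21, -7]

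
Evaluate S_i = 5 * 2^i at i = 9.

S_9 = 5 * 2^9 = 5 * 512 = 2560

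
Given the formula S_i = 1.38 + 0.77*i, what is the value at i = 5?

S_5 = 1.38 + 0.77*5 = 1.38 + 3.85 = 5.23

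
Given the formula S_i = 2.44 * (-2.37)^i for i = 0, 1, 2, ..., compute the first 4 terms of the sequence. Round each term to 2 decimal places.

This is a geometric sequence.
i=0: S_0 = 2.44 * (-2.37)^0 = 2.44
i=1: S_1 = 2.44 * (-2.37)^1 ≈ -5.78
i=2: S_2 = 2.44 * (-2.37)^2 ≈ 13.71
i=3: S_3 = 2.44 * (-2.37)^3 ≈ -32.48
The first 4 terms are: [2.44, -5.78, 13.71, -32.48]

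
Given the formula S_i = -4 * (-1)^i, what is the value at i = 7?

S_7 = -4 * (-1)^7 = -4 * -1 = 4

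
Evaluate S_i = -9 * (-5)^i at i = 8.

S_8 = -9 * (-5)^8 = -9 * 390625 = -3515625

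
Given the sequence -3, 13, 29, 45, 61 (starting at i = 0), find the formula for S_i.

Check differences: 13 - -3 = 16
29 - 13 = 16
Common difference d = 16.
First term a = -3.
Formula: S_i = -3 + 16*i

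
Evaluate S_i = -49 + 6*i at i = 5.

S_5 = -49 + 6*5 = -49 + 30 = -19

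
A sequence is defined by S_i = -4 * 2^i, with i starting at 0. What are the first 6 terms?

This is a geometric sequence.
i=0: S_0 = -4 * 2^0 = -4
i=1: S_1 = -4 * 2^1 = -8
i=2: S_2 = -4 * 2^2 = -16
i=3: S_3 = -4 * 2^3 = -32
i=4: S_4 = -4 * 2^4 = -64
i=5: S_5 = -4 * 2^5 = -128
The first 6 terms are: [-4, -8, -16, -32, -64, -128]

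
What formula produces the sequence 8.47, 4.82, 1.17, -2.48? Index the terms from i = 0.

Check differences: 4.82 - 8.47 = -3.65
1.17 - 4.82 = -3.65
Common difference d = -3.65.
First term a = 8.47.
Formula: S_i = 8.47 - 3.65*i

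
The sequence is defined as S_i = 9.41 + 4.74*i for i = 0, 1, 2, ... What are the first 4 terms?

This is an arithmetic sequence.
i=0: S_0 = 9.41 + 4.74*0 = 9.41
i=1: S_1 = 9.41 + 4.74*1 = 14.15
i=2: S_2 = 9.41 + 4.74*2 = 18.89
i=3: S_3 = 9.41 + 4.74*3 = 23.63
The first 4 terms are: [9.41, 14.15, 18.89, 23.63]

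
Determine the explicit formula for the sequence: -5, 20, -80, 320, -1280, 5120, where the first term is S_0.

Check ratios: 20 / -5 = -4.0
Common ratio r = -4.
First term a = -5.
Formula: S_i = -5 * (-4)^i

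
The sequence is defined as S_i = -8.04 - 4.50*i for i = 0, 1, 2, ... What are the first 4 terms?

This is an arithmetic sequence.
i=0: S_0 = -8.04 + -4.5*0 = -8.04
i=1: S_1 = -8.04 + -4.5*1 = -12.54
i=2: S_2 = -8.04 + -4.5*2 = -17.04
i=3: S_3 = -8.04 + -4.5*3 = -21.54
The first 4 terms are: [-8.04, -12.54, -17.04, -21.54]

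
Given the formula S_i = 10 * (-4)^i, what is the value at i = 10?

S_10 = 10 * (-4)^10 = 10 * 1048576 = 10485760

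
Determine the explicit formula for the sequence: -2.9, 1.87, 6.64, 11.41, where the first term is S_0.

Check differences: 1.87 - -2.9 = 4.77
6.64 - 1.87 = 4.77
Common difference d = 4.77.
First term a = -2.9.
Formula: S_i = -2.90 + 4.77*i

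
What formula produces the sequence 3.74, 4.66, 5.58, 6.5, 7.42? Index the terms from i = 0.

Check differences: 4.66 - 3.74 = 0.92
5.58 - 4.66 = 0.92
Common difference d = 0.92.
First term a = 3.74.
Formula: S_i = 3.74 + 0.92*i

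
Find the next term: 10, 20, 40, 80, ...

Ratios: 20 / 10 = 2.0
This is a geometric sequence with common ratio r = 2.
Next term = 80 * 2 = 160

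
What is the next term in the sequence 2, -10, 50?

Ratios: -10 / 2 = -5.0
This is a geometric sequence with common ratio r = -5.
Next term = 50 * -5 = -250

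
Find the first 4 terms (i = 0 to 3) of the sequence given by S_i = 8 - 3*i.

This is an arithmetic sequence.
i=0: S_0 = 8 + -3*0 = 8
i=1: S_1 = 8 + -3*1 = 5
i=2: S_2 = 8 + -3*2 = 2
i=3: S_3 = 8 + -3*3 = -1
The first 4 terms are: [8, 5, 2, -1]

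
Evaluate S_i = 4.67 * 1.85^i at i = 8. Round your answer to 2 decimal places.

S_8 = 4.67 * 1.85^8 ≈ 4.67 * 137.2062 ≈ 640.75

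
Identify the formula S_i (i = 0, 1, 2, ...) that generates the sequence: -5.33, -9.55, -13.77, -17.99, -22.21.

Check differences: -9.55 - -5.33 = -4.22
-13.77 - -9.55 = -4.22
Common difference d = -4.22.
First term a = -5.33.
Formula: S_i = -5.33 - 4.22*i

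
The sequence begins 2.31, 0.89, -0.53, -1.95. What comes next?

Differences: 0.89 - 2.31 = -1.42
This is an arithmetic sequence with common difference d = -1.42.
Next term = -1.95 + -1.42 = -3.37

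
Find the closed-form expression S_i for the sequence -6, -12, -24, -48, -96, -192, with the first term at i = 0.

Check ratios: -12 / -6 = 2.0
Common ratio r = 2.
First term a = -6.
Formula: S_i = -6 * 2^i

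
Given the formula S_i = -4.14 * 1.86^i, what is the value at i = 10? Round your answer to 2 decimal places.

S_10 = -4.14 * 1.86^10 ≈ -4.14 * 495.5979 ≈ -2051.78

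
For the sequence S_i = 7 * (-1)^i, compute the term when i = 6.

S_6 = 7 * (-1)^6 = 7 * 1 = 7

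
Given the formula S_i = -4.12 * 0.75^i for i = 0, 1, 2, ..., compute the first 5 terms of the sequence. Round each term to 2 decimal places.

This is a geometric sequence.
i=0: S_0 = -4.12 * 0.75^0 = -4.12
i=1: S_1 = -4.12 * 0.75^1 = -3.09
i=2: S_2 = -4.12 * 0.75^2 ≈ -2.32
i=3: S_3 = -4.12 * 0.75^3 ≈ -1.74
i=4: S_4 = -4.12 * 0.75^4 ≈ -1.3
The first 5 terms are: [-4.12, -3.09, -2.32, -1.74, -1.3]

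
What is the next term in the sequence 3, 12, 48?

Ratios: 12 / 3 = 4.0
This is a geometric sequence with common ratio r = 4.
Next term = 48 * 4 = 192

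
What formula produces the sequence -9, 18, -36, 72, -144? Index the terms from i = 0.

Check ratios: 18 / -9 = -2.0
Common ratio r = -2.
First term a = -9.
Formula: S_i = -9 * (-2)^i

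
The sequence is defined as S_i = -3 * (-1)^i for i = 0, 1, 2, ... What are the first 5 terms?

This is a geometric sequence.
i=0: S_0 = -3 * (-1)^0 = -3
i=1: S_1 = -3 * (-1)^1 = 3
i=2: S_2 = -3 * (-1)^2 = -3
i=3: S_3 = -3 * (-1)^3 = 3
i=4: S_4 = -3 * (-1)^4 = -3
The first 5 terms are: [-3, 3, -3, 3, -3]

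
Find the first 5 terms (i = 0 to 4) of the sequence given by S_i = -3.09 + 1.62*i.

This is an arithmetic sequence.
i=0: S_0 = -3.09 + 1.62*0 = -3.09
i=1: S_1 = -3.09 + 1.62*1 = -1.47
i=2: S_2 = -3.09 + 1.62*2 = 0.15
i=3: S_3 = -3.09 + 1.62*3 = 1.77
i=4: S_4 = -3.09 + 1.62*4 = 3.39
The first 5 terms are: [-3.09, -1.47, 0.15, 1.77, 3.39]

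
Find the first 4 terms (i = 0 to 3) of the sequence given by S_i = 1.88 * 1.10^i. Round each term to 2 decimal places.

This is a geometric sequence.
i=0: S_0 = 1.88 * 1.1^0 = 1.88
i=1: S_1 = 1.88 * 1.1^1 ≈ 2.07
i=2: S_2 = 1.88 * 1.1^2 ≈ 2.27
i=3: S_3 = 1.88 * 1.1^3 ≈ 2.5
The first 4 terms are: [1.88, 2.07, 2.27, 2.5]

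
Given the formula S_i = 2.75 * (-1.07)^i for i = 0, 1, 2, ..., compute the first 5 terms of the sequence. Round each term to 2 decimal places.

This is a geometric sequence.
i=0: S_0 = 2.75 * (-1.07)^0 = 2.75
i=1: S_1 = 2.75 * (-1.07)^1 ≈ -2.94
i=2: S_2 = 2.75 * (-1.07)^2 ≈ 3.15
i=3: S_3 = 2.75 * (-1.07)^3 ≈ -3.37
i=4: S_4 = 2.75 * (-1.07)^4 ≈ 3.6
The first 5 terms are: [2.75, -2.94, 3.15, -3.37, 3.6]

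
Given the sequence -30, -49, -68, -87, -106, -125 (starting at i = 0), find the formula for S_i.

Check differences: -49 - -30 = -19
-68 - -49 = -19
Common difference d = -19.
First term a = -30.
Formula: S_i = -30 - 19*i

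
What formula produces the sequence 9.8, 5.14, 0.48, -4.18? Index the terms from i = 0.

Check differences: 5.14 - 9.8 = -4.66
0.48 - 5.14 = -4.66
Common difference d = -4.66.
First term a = 9.8.
Formula: S_i = 9.80 - 4.66*i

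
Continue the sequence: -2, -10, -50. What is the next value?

Ratios: -10 / -2 = 5.0
This is a geometric sequence with common ratio r = 5.
Next term = -50 * 5 = -250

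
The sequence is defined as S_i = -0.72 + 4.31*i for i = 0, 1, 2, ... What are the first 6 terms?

This is an arithmetic sequence.
i=0: S_0 = -0.72 + 4.31*0 = -0.72
i=1: S_1 = -0.72 + 4.31*1 = 3.59
i=2: S_2 = -0.72 + 4.31*2 = 7.9
i=3: S_3 = -0.72 + 4.31*3 = 12.21
i=4: S_4 = -0.72 + 4.31*4 = 16.52
i=5: S_5 = -0.72 + 4.31*5 = 20.83
The first 6 terms are: [-0.72, 3.59, 7.9, 12.21, 16.52, 20.83]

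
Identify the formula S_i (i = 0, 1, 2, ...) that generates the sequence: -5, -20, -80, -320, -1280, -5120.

Check ratios: -20 / -5 = 4.0
Common ratio r = 4.
First term a = -5.
Formula: S_i = -5 * 4^i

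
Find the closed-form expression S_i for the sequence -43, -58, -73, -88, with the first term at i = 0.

Check differences: -58 - -43 = -15
-73 - -58 = -15
Common difference d = -15.
First term a = -43.
Formula: S_i = -43 - 15*i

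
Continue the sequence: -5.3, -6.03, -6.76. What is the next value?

Differences: -6.03 - -5.3 = -0.73
This is an arithmetic sequence with common difference d = -0.73.
Next term = -6.76 + -0.73 = -7.49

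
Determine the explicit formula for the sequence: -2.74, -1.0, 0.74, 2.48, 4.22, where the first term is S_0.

Check differences: -1.0 - -2.74 = 1.74
0.74 - -1.0 = 1.74
Common difference d = 1.74.
First term a = -2.74.
Formula: S_i = -2.74 + 1.74*i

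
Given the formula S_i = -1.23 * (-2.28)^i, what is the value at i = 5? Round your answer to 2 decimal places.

S_5 = -1.23 * (-2.28)^5 ≈ -1.23 * -61.6133 ≈ 75.78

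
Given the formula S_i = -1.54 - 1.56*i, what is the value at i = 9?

S_9 = -1.54 + -1.56*9 = -1.54 + -14.04 = -15.58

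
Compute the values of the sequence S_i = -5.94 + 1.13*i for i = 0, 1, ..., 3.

This is an arithmetic sequence.
i=0: S_0 = -5.94 + 1.13*0 = -5.94
i=1: S_1 = -5.94 + 1.13*1 = -4.81
i=2: S_2 = -5.94 + 1.13*2 = -3.68
i=3: S_3 = -5.94 + 1.13*3 = -2.55
The first 4 terms are: [-5.94, -4.81, -3.68, -2.55]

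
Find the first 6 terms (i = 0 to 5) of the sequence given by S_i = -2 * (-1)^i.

This is a geometric sequence.
i=0: S_0 = -2 * (-1)^0 = -2
i=1: S_1 = -2 * (-1)^1 = 2
i=2: S_2 = -2 * (-1)^2 = -2
i=3: S_3 = -2 * (-1)^3 = 2
i=4: S_4 = -2 * (-1)^4 = -2
i=5: S_5 = -2 * (-1)^5 = 2
The first 6 terms are: [-2, 2, -2, 2, -2, 2]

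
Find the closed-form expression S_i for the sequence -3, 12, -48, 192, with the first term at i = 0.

Check ratios: 12 / -3 = -4.0
Common ratio r = -4.
First term a = -3.
Formula: S_i = -3 * (-4)^i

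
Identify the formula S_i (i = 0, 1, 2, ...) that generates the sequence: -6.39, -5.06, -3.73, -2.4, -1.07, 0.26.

Check differences: -5.06 - -6.39 = 1.33
-3.73 - -5.06 = 1.33
Common difference d = 1.33.
First term a = -6.39.
Formula: S_i = -6.39 + 1.33*i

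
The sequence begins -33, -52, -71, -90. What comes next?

Differences: -52 - -33 = -19
This is an arithmetic sequence with common difference d = -19.
Next term = -90 + -19 = -109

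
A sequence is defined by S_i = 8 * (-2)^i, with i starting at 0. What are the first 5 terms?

This is a geometric sequence.
i=0: S_0 = 8 * (-2)^0 = 8
i=1: S_1 = 8 * (-2)^1 = -16
i=2: S_2 = 8 * (-2)^2 = 32
i=3: S_3 = 8 * (-2)^3 = -64
i=4: S_4 = 8 * (-2)^4 = 128
The first 5 terms are: [8, -16, 32, -64, 128]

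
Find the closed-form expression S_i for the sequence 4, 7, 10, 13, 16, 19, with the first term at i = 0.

Check differences: 7 - 4 = 3
10 - 7 = 3
Common difference d = 3.
First term a = 4.
Formula: S_i = 4 + 3*i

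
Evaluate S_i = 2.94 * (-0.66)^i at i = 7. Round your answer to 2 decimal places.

S_7 = 2.94 * (-0.66)^7 ≈ 2.94 * -0.0546 ≈ -0.16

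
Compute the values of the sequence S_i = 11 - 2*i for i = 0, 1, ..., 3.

This is an arithmetic sequence.
i=0: S_0 = 11 + -2*0 = 11
i=1: S_1 = 11 + -2*1 = 9
i=2: S_2 = 11 + -2*2 = 7
i=3: S_3 = 11 + -2*3 = 5
The first 4 terms are: [11, 9, 7, 5]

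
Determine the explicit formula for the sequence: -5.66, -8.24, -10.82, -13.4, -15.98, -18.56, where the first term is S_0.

Check differences: -8.24 - -5.66 = -2.58
-10.82 - -8.24 = -2.58
Common difference d = -2.58.
First term a = -5.66.
Formula: S_i = -5.66 - 2.58*i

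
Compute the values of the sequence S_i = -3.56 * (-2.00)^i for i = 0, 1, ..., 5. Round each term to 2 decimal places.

This is a geometric sequence.
i=0: S_0 = -3.56 * (-2.0)^0 = -3.56
i=1: S_1 = -3.56 * (-2.0)^1 = 7.12
i=2: S_2 = -3.56 * (-2.0)^2 = -14.24
i=3: S_3 = -3.56 * (-2.0)^3 = 28.48
i=4: S_4 = -3.56 * (-2.0)^4 = -56.96
i=5: S_5 = -3.56 * (-2.0)^5 = 113.92
The first 6 terms are: [-3.56, 7.12, -14.24, 28.48, -56.96, 113.92]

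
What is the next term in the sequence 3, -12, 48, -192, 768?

Ratios: -12 / 3 = -4.0
This is a geometric sequence with common ratio r = -4.
Next term = 768 * -4 = -3072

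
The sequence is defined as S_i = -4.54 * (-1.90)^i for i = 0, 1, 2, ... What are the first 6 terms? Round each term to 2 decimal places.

This is a geometric sequence.
i=0: S_0 = -4.54 * (-1.9)^0 = -4.54
i=1: S_1 = -4.54 * (-1.9)^1 ≈ 8.63
i=2: S_2 = -4.54 * (-1.9)^2 ≈ -16.39
i=3: S_3 = -4.54 * (-1.9)^3 ≈ 31.14
i=4: S_4 = -4.54 * (-1.9)^4 ≈ -59.17
i=5: S_5 = -4.54 * (-1.9)^5 ≈ 112.41
The first 6 terms are: [-4.54, 8.63, -16.39, 31.14, -59.17, 112.41]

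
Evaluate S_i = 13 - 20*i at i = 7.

S_7 = 13 + -20*7 = 13 + -140 = -127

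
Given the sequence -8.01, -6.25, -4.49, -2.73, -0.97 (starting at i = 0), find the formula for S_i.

Check differences: -6.25 - -8.01 = 1.76
-4.49 - -6.25 = 1.76
Common difference d = 1.76.
First term a = -8.01.
Formula: S_i = -8.01 + 1.76*i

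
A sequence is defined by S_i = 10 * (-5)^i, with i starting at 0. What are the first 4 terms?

This is a geometric sequence.
i=0: S_0 = 10 * (-5)^0 = 10
i=1: S_1 = 10 * (-5)^1 = -50
i=2: S_2 = 10 * (-5)^2 = 250
i=3: S_3 = 10 * (-5)^3 = -1250
The first 4 terms are: [10, -50, 250, -1250]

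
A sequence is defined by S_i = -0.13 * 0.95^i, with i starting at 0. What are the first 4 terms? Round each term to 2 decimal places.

This is a geometric sequence.
i=0: S_0 = -0.13 * 0.95^0 = -0.13
i=1: S_1 = -0.13 * 0.95^1 ≈ -0.12
i=2: S_2 = -0.13 * 0.95^2 ≈ -0.12
i=3: S_3 = -0.13 * 0.95^3 ≈ -0.11
The first 4 terms are: [-0.13, -0.12, -0.12, -0.11]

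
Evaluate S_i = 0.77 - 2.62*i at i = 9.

S_9 = 0.77 + -2.62*9 = 0.77 + -23.58 = -22.81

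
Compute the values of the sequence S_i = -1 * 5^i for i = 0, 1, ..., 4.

This is a geometric sequence.
i=0: S_0 = -1 * 5^0 = -1
i=1: S_1 = -1 * 5^1 = -5
i=2: S_2 = -1 * 5^2 = -25
i=3: S_3 = -1 * 5^3 = -125
i=4: S_4 = -1 * 5^4 = -625
The first 5 terms are: [-1, -5, -25, -125, -625]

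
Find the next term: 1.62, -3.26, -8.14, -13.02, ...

Differences: -3.26 - 1.62 = -4.88
This is an arithmetic sequence with common difference d = -4.88.
Next term = -13.02 + -4.88 = -17.9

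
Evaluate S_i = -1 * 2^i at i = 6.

S_6 = -1 * 2^6 = -1 * 64 = -64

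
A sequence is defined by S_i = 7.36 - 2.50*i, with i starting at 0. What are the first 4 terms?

This is an arithmetic sequence.
i=0: S_0 = 7.36 + -2.5*0 = 7.36
i=1: S_1 = 7.36 + -2.5*1 = 4.86
i=2: S_2 = 7.36 + -2.5*2 = 2.36
i=3: S_3 = 7.36 + -2.5*3 = -0.14
The first 4 terms are: [7.36, 4.86, 2.36, -0.14]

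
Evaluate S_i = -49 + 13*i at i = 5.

S_5 = -49 + 13*5 = -49 + 65 = 16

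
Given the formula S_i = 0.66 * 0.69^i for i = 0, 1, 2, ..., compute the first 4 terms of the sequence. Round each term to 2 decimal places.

This is a geometric sequence.
i=0: S_0 = 0.66 * 0.69^0 = 0.66
i=1: S_1 = 0.66 * 0.69^1 ≈ 0.46
i=2: S_2 = 0.66 * 0.69^2 ≈ 0.31
i=3: S_3 = 0.66 * 0.69^3 ≈ 0.22
The first 4 terms are: [0.66, 0.46, 0.31, 0.22]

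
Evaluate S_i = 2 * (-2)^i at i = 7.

S_7 = 2 * (-2)^7 = 2 * -128 = -256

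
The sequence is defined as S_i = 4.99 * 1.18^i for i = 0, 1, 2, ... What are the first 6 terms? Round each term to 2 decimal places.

This is a geometric sequence.
i=0: S_0 = 4.99 * 1.18^0 = 4.99
i=1: S_1 = 4.99 * 1.18^1 ≈ 5.89
i=2: S_2 = 4.99 * 1.18^2 ≈ 6.95
i=3: S_3 = 4.99 * 1.18^3 ≈ 8.2
i=4: S_4 = 4.99 * 1.18^4 ≈ 9.67
i=5: S_5 = 4.99 * 1.18^5 ≈ 11.42
The first 6 terms are: [4.99, 5.89, 6.95, 8.2, 9.67, 11.42]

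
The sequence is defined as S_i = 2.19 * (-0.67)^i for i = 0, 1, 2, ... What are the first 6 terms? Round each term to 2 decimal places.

This is a geometric sequence.
i=0: S_0 = 2.19 * (-0.67)^0 = 2.19
i=1: S_1 = 2.19 * (-0.67)^1 ≈ -1.47
i=2: S_2 = 2.19 * (-0.67)^2 ≈ 0.98
i=3: S_3 = 2.19 * (-0.67)^3 ≈ -0.66
i=4: S_4 = 2.19 * (-0.67)^4 ≈ 0.44
i=5: S_5 = 2.19 * (-0.67)^5 ≈ -0.3
The first 6 terms are: [2.19, -1.47, 0.98, -0.66, 0.44, -0.3]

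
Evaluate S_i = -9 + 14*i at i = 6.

S_6 = -9 + 14*6 = -9 + 84 = 75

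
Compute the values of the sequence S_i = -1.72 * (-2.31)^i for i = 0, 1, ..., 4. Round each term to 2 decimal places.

This is a geometric sequence.
i=0: S_0 = -1.72 * (-2.31)^0 = -1.72
i=1: S_1 = -1.72 * (-2.31)^1 ≈ 3.97
i=2: S_2 = -1.72 * (-2.31)^2 ≈ -9.18
i=3: S_3 = -1.72 * (-2.31)^3 ≈ 21.2
i=4: S_4 = -1.72 * (-2.31)^4 ≈ -48.98
The first 5 terms are: [-1.72, 3.97, -9.18, 21.2, -48.98]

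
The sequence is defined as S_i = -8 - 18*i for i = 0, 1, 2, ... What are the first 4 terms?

This is an arithmetic sequence.
i=0: S_0 = -8 + -18*0 = -8
i=1: S_1 = -8 + -18*1 = -26
i=2: S_2 = -8 + -18*2 = -44
i=3: S_3 = -8 + -18*3 = -62
The first 4 terms are: [-8, -26, -44, -62]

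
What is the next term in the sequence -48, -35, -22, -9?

Differences: -35 - -48 = 13
This is an arithmetic sequence with common difference d = 13.
Next term = -9 + 13 = 4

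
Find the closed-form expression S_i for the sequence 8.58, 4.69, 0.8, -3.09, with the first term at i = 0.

Check differences: 4.69 - 8.58 = -3.89
0.8 - 4.69 = -3.89
Common difference d = -3.89.
First term a = 8.58.
Formula: S_i = 8.58 - 3.89*i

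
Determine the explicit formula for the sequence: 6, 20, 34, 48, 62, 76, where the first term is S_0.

Check differences: 20 - 6 = 14
34 - 20 = 14
Common difference d = 14.
First term a = 6.
Formula: S_i = 6 + 14*i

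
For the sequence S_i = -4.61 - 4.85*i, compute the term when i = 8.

S_8 = -4.61 + -4.85*8 = -4.61 + -38.8 = -43.41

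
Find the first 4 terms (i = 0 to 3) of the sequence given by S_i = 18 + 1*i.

This is an arithmetic sequence.
i=0: S_0 = 18 + 1*0 = 18
i=1: S_1 = 18 + 1*1 = 19
i=2: S_2 = 18 + 1*2 = 20
i=3: S_3 = 18 + 1*3 = 21
The first 4 terms are: [18, 19, 20, 21]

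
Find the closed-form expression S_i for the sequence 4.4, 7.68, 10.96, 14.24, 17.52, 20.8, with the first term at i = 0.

Check differences: 7.68 - 4.4 = 3.28
10.96 - 7.68 = 3.28
Common difference d = 3.28.
First term a = 4.4.
Formula: S_i = 4.40 + 3.28*i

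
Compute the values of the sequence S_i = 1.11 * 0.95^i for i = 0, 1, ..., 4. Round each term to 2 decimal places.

This is a geometric sequence.
i=0: S_0 = 1.11 * 0.95^0 = 1.11
i=1: S_1 = 1.11 * 0.95^1 ≈ 1.05
i=2: S_2 = 1.11 * 0.95^2 ≈ 1.0
i=3: S_3 = 1.11 * 0.95^3 ≈ 0.95
i=4: S_4 = 1.11 * 0.95^4 ≈ 0.9
The first 5 terms are: [1.11, 1.05, 1.0, 0.95, 0.9]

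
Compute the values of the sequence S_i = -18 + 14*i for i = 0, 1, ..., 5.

This is an arithmetic sequence.
i=0: S_0 = -18 + 14*0 = -18
i=1: S_1 = -18 + 14*1 = -4
i=2: S_2 = -18 + 14*2 = 10
i=3: S_3 = -18 + 14*3 = 24
i=4: S_4 = -18 + 14*4 = 38
i=5: S_5 = -18 + 14*5 = 52
The first 6 terms are: [-18, -4, 10, 24, 38, 52]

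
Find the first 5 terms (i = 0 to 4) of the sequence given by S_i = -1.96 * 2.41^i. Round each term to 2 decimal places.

This is a geometric sequence.
i=0: S_0 = -1.96 * 2.41^0 = -1.96
i=1: S_1 = -1.96 * 2.41^1 ≈ -4.72
i=2: S_2 = -1.96 * 2.41^2 ≈ -11.38
i=3: S_3 = -1.96 * 2.41^3 ≈ -27.44
i=4: S_4 = -1.96 * 2.41^4 ≈ -66.12
The first 5 terms are: [-1.96, -4.72, -11.38, -27.44, -66.12]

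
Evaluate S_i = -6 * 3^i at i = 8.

S_8 = -6 * 3^8 = -6 * 6561 = -39366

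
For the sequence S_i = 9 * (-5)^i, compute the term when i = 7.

S_7 = 9 * (-5)^7 = 9 * -78125 = -703125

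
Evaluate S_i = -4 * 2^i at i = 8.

S_8 = -4 * 2^8 = -4 * 256 = -1024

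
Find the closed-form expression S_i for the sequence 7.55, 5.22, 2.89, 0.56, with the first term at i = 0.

Check differences: 5.22 - 7.55 = -2.33
2.89 - 5.22 = -2.33
Common difference d = -2.33.
First term a = 7.55.
Formula: S_i = 7.55 - 2.33*i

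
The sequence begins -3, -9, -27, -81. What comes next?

Ratios: -9 / -3 = 3.0
This is a geometric sequence with common ratio r = 3.
Next term = -81 * 3 = -243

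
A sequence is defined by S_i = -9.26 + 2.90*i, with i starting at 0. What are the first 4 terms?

This is an arithmetic sequence.
i=0: S_0 = -9.26 + 2.9*0 = -9.26
i=1: S_1 = -9.26 + 2.9*1 = -6.36
i=2: S_2 = -9.26 + 2.9*2 = -3.46
i=3: S_3 = -9.26 + 2.9*3 = -0.56
The first 4 terms are: [-9.26, -6.36, -3.46, -0.56]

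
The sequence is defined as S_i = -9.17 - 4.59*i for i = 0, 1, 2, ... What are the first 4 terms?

This is an arithmetic sequence.
i=0: S_0 = -9.17 + -4.59*0 = -9.17
i=1: S_1 = -9.17 + -4.59*1 = -13.76
i=2: S_2 = -9.17 + -4.59*2 = -18.35
i=3: S_3 = -9.17 + -4.59*3 = -22.94
The first 4 terms are: [-9.17, -13.76, -18.35, -22.94]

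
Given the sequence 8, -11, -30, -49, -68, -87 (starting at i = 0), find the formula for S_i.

Check differences: -11 - 8 = -19
-30 - -11 = -19
Common difference d = -19.
First term a = 8.
Formula: S_i = 8 - 19*i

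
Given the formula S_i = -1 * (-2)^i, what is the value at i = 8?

S_8 = -1 * (-2)^8 = -1 * 256 = -256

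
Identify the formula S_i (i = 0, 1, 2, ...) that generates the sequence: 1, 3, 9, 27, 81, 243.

Check ratios: 3 / 1 = 3.0
Common ratio r = 3.
First term a = 1.
Formula: S_i = 1 * 3^i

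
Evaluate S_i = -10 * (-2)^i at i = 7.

S_7 = -10 * (-2)^7 = -10 * -128 = 1280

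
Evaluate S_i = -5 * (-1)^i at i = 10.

S_10 = -5 * (-1)^10 = -5 * 1 = -5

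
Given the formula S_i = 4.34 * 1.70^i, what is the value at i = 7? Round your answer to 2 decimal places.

S_7 = 4.34 * 1.7^7 ≈ 4.34 * 41.0339 ≈ 178.09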